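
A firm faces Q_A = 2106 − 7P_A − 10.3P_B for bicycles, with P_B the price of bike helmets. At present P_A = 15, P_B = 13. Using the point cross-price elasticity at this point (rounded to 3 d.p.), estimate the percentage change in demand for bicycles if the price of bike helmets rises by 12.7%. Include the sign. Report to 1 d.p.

At P_A = 15, P_B = 13: Q_A = 1867.1.
∂Q_A/∂P_B = -10.3.
ε = (∂Q_A/∂P_B)(P_B/Q_A) = -10.3000 × 13/1867.1 ≈ -0.072.
%ΔQ_A ≈ ε × %ΔP_B = -0.072 × (12.7%) = -0.9%.

-0.9%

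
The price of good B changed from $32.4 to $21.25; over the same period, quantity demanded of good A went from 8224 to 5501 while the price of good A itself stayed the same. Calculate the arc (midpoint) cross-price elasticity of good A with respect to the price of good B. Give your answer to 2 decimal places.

ΔQ_A = 5501 − 8224 = -2723; ΔP_B = 21.25 − 32.4 = -11.15.
Midpoints: Q̄_A = 6862.5, P̄_B = 26.82.
ε = (ΔQ_A/Q̄_A)/(ΔP_B/P̄_B) = (-2723/6862.5)/(-11.15/26.82) ≈ 0.95.

0.95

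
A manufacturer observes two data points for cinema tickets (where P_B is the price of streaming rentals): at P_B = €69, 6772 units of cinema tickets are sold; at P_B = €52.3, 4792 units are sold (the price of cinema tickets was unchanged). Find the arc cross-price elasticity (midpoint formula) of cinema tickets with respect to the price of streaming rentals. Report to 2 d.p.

ΔQ_A = 4792 − 6772 = -1980; ΔP_B = 52.3 − 69 = -16.7.
Midpoints: Q̄_A = 5782.0, P̄_B = 60.65.
ε = (ΔQ_A/Q̄_A)/(ΔP_B/P̄_B) = (-1980/5782.0)/(-16.7/60.65) ≈ 1.24.

1.24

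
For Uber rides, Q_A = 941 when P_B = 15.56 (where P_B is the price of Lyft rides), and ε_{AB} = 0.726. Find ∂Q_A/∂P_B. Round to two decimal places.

43.91

ε = (∂Q_A/∂P_B)·(P_B/Q_A) ⇒ ∂Q_A/∂P_B = ε·Q_A/P_B = 0.726 × 941/15.56 ≈ 43.91.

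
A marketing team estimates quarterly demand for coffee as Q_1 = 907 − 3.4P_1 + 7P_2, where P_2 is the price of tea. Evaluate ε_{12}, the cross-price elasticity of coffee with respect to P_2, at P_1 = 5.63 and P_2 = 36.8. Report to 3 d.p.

At P_1 = 5.63 and P_2 = 36.8: Q_1 = 1145.458.
∂Q_1/∂P_2 = 7.
ε = (∂Q_1/∂P_2)(P_2/Q_1) = 7 × (36.8/1145.458) ≈ 0.225.

0.225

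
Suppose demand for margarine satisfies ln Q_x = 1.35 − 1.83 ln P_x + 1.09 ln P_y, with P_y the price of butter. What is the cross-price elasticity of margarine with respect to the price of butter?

In a log-linear (constant-elasticity) demand function, the coefficient on ln P_y is the cross-price elasticity.
ε = 1.09. Positive, so margarine and butter are substitutes.

1.09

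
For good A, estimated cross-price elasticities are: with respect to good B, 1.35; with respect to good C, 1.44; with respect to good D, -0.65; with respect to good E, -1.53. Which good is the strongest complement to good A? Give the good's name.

good E

Complements have ε < 0. The most negative value is -1.53 (good E).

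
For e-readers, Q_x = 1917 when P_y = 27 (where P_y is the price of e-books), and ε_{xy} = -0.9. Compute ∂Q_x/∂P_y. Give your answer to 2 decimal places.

ε = (∂Q_x/∂P_y)·(P_y/Q_x) ⇒ ∂Q_x/∂P_y = ε·Q_x/P_y = -0.9 × 1917/27 ≈ -63.90.

-63.90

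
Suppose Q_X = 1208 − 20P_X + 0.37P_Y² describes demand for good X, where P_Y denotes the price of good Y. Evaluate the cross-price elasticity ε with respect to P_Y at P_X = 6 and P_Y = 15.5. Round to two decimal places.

0.15

At P_X = 6 and P_Y = 15.5: Q_X = 1176.892.
∂Q_X/∂P_Y = 0.74P_Y = 0.74(15.5) = 11.4700.
ε = (∂Q_X/∂P_Y)(P_Y/Q_X) = 11.4700 × (15.5/1176.892) ≈ 0.15.
ε > 0: substitutes.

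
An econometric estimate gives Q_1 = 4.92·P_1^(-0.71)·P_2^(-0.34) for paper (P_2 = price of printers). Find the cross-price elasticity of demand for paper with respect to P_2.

In a log-linear (constant-elasticity) demand function, the coefficient on the exponent of P_2 is the cross-price elasticity.
ε = -0.34. Negative, so paper and printers are complements.

-0.34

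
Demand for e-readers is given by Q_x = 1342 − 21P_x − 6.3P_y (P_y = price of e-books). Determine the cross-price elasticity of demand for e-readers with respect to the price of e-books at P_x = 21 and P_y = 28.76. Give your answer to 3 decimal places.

-0.252

At P_x = 21 and P_y = 28.76: Q_x = 719.812.
∂Q_x/∂P_y = -6.3.
ε = (∂Q_x/∂P_y)(P_y/Q_x) = -6.3 × (28.76/719.812) ≈ -0.252.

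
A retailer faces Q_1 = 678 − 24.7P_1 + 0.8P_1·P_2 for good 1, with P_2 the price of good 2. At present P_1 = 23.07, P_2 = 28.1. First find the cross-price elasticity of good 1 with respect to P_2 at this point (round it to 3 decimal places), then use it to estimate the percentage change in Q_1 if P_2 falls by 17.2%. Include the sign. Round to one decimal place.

At P_1 = 23.07, P_2 = 28.1: Q_1 = 626.785.
∂Q_1/∂P_2 = 0.8P_1 = 18.4560.
ε = (∂Q_1/∂P_2)(P_2/Q_1) = 18.4560 × 28.1/626.785 ≈ 0.827.
%ΔQ_1 ≈ ε × %ΔP_2 = 0.827 × (-17.2%) = -14.2%.

-14.2%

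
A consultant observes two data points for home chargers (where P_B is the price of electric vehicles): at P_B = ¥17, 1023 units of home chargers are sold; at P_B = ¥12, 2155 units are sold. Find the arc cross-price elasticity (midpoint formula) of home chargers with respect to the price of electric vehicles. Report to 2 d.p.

ΔQ_A = 2155 − 1023 = 1132; ΔP_B = 12 − 17 = -5.
Midpoints: Q̄_A = 1589.0, P̄_B = 14.50.
ε = (ΔQ_A/Q̄_A)/(ΔP_B/P̄_B) = (1132/1589.0)/(-5/14.50) ≈ -2.07.

-2.07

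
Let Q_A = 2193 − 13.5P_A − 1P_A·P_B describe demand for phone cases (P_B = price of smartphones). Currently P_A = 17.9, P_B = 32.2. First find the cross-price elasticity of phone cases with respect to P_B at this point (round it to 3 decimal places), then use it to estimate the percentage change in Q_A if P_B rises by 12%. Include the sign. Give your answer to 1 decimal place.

-5.0%

At P_A = 17.9, P_B = 32.2: Q_A = 1374.97.
∂Q_A/∂P_B = -1P_A = -17.9000.
ε = (∂Q_A/∂P_B)(P_B/Q_A) = -17.9000 × 32.2/1374.97 ≈ -0.419.
%ΔQ_A ≈ ε × %ΔP_B = -0.419 × (12%) = -5.0%.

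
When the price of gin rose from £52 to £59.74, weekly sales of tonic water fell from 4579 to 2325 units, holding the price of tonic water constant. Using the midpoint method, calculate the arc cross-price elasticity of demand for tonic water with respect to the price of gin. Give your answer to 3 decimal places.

ΔQ_A = 2325 − 4579 = -2254; ΔP_B = 59.74 − 52 = 7.74.
Midpoints: Q̄_A = 3452.0, P̄_B = 55.87.
ε = (ΔQ_A/Q̄_A)/(ΔP_B/P̄_B) = (-2254/3452.0)/(7.74/55.87) ≈ -4.713.

-4.713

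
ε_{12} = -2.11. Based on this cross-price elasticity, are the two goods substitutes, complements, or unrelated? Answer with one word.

complements

ε = -2.11 < 0, so a higher price of good 2 lowers demand for good 1: complements.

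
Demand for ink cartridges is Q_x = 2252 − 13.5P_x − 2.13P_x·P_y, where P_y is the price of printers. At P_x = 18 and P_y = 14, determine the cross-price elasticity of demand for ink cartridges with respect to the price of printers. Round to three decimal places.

At P_x = 18 and P_y = 14: Q_x = 1472.24.
∂Q_x/∂P_y = -2.13P_x = -2.13(18) = -38.3400.
ε = (∂Q_x/∂P_y)(P_y/Q_x) = -38.3400 × (14/1472.24) ≈ -0.365.

-0.365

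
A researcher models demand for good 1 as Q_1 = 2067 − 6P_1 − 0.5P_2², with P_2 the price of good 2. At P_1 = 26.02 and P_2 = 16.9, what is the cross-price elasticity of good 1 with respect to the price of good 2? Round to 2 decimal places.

At P_1 = 26.02 and P_2 = 16.9: Q_1 = 1768.075.
∂Q_1/∂P_2 = -1P_2 = -1(16.9) = -16.9000.
ε = (∂Q_1/∂P_2)(P_2/Q_1) = -16.9000 × (16.9/1768.075) ≈ -0.16.
ε < 0: complements.

-0.16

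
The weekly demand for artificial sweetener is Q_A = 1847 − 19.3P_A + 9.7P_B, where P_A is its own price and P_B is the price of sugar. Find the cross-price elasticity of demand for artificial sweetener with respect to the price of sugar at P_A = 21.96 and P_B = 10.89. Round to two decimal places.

At P_A = 21.96 and P_B = 10.89: Q_A = 1528.805.
∂Q_A/∂P_B = 9.7.
ε = (∂Q_A/∂P_B)(P_B/Q_A) = 9.7 × (10.89/1528.805) ≈ 0.07.
Since ε > 0, artificial sweetener and sugar are substitutes.

0.07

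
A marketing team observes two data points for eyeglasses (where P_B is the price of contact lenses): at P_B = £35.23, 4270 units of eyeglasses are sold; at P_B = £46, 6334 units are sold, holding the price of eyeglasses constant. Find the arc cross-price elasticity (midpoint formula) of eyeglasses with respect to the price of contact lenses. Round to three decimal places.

ΔQ_A = 6334 − 4270 = 2064; ΔP_B = 46 − 35.23 = 10.77.
Midpoints: Q̄_A = 5302.0, P̄_B = 40.61.
ε = (ΔQ_A/Q̄_A)/(ΔP_B/P̄_B) = (2064/5302.0)/(10.77/40.61) ≈ 1.468.

1.468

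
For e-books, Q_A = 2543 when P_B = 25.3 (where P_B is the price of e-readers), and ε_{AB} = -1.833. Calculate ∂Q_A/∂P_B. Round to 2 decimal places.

ε = (∂Q_A/∂P_B)·(P_B/Q_A) ⇒ ∂Q_A/∂P_B = ε·Q_A/P_B = -1.833 × 2543/25.3 ≈ -184.24.

-184.24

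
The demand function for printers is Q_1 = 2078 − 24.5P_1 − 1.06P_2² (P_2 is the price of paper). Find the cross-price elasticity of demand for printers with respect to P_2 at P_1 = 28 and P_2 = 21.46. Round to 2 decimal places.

-1.08

At P_1 = 28 and P_2 = 21.46: Q_1 = 903.837.
∂Q_1/∂P_2 = -2.12P_2 = -2.12(21.46) = -45.4952.
ε = (∂Q_1/∂P_2)(P_2/Q_1) = -45.4952 × (21.46/903.837) ≈ -1.08.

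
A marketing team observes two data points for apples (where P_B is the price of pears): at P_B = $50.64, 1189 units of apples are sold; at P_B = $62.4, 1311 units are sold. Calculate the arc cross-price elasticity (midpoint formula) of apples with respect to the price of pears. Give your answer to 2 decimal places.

0.47

ΔQ_A = 1311 − 1189 = 122; ΔP_B = 62.4 − 50.64 = 11.76.
Midpoints: Q̄_A = 1250.0, P̄_B = 56.52.
ε = (ΔQ_A/Q̄_A)/(ΔP_B/P̄_B) = (122/1250.0)/(11.76/56.52) ≈ 0.47.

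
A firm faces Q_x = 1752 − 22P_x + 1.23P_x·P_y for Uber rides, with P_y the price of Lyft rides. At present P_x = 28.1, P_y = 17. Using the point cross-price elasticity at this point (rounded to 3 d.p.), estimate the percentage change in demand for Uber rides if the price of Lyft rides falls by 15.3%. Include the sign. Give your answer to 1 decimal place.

At P_x = 28.1, P_y = 17: Q_x = 1721.371.
∂Q_x/∂P_y = 1.23P_x = 34.5630.
ε = (∂Q_x/∂P_y)(P_y/Q_x) = 34.5630 × 17/1721.371 ≈ 0.341.
%ΔQ_x ≈ ε × %ΔP_y = 0.341 × (-15.3%) = -5.2%.

-5.2%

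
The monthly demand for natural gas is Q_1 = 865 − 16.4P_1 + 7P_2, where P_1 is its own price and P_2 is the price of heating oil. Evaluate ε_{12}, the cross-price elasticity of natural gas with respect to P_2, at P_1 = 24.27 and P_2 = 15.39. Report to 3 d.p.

0.187

At P_1 = 24.27 and P_2 = 15.39: Q_1 = 574.702.
∂Q_1/∂P_2 = 7.
ε = (∂Q_1/∂P_2)(P_2/Q_1) = 7 × (15.39/574.702) ≈ 0.187.
Since ε > 0, natural gas and heating oil are substitutes.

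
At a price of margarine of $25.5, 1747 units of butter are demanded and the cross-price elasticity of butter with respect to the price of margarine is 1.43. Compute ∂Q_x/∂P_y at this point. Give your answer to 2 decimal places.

97.97

ε = (∂Q_x/∂P_y)·(P_y/Q_x) ⇒ ∂Q_x/∂P_y = ε·Q_x/P_y = 1.43 × 1747/25.5 ≈ 97.97.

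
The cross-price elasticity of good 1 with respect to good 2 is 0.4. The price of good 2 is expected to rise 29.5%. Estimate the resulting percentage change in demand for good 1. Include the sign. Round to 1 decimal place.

%ΔQ ≈ ε × %ΔP of good 2 = 0.4 × (29.5%) = 11.8%.

11.8%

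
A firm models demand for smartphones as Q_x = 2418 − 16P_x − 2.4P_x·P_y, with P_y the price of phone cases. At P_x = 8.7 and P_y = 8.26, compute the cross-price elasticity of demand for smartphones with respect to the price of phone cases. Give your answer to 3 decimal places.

-0.082

At P_x = 8.7 and P_y = 8.26: Q_x = 2106.331.
∂Q_x/∂P_y = -2.4P_x = -2.4(8.7) = -20.8800.
ε = (∂Q_x/∂P_y)(P_y/Q_x) = -20.8800 × (8.26/2106.331) ≈ -0.082.
ε < 0: complements.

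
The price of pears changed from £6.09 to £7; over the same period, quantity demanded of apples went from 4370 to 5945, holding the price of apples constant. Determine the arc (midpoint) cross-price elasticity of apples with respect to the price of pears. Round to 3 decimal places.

2.196

ΔQ_A = 5945 − 4370 = 1575; ΔP_B = 7 − 6.09 = 0.91.
Midpoints: Q̄_A = 5157.5, P̄_B = 6.54.
ε = (ΔQ_A/Q̄_A)/(ΔP_B/P̄_B) = (1575/5157.5)/(0.91/6.54) ≈ 2.196.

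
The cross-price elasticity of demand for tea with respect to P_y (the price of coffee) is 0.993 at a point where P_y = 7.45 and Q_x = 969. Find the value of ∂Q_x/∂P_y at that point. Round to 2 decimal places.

ε = (∂Q_x/∂P_y)·(P_y/Q_x) ⇒ ∂Q_x/∂P_y = ε·Q_x/P_y = 0.993 × 969/7.45 ≈ 129.16.

129.16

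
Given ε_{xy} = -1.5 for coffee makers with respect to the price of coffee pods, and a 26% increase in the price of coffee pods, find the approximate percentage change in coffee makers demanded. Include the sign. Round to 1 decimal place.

-39.0%

%ΔQ ≈ ε × %ΔP of coffee pods = -1.5 × (26%) = -39.0%.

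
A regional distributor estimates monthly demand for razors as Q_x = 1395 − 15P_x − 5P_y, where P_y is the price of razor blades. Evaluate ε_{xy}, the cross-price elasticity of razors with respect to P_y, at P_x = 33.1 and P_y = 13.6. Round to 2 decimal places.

-0.08

At P_x = 33.1 and P_y = 13.6: Q_x = 830.5.
∂Q_x/∂P_y = -5.
ε = (∂Q_x/∂P_y)(P_y/Q_x) = -5 × (13.6/830.5) ≈ -0.08.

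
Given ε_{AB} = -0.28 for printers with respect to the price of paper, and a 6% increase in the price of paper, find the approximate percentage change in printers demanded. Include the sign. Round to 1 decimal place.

-1.7%

%ΔQ ≈ ε × %ΔP of paper = -0.28 × (6%) = -1.7%.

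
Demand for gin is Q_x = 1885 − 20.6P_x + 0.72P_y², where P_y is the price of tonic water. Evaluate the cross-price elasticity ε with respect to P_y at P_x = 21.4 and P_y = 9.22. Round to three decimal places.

0.081

At P_x = 21.4 and P_y = 9.22: Q_x = 1505.366.
∂Q_x/∂P_y = 1.44P_y = 1.44(9.22) = 13.2768.
ε = (∂Q_x/∂P_y)(P_y/Q_x) = 13.2768 × (9.22/1505.366) ≈ 0.081.
ε > 0: substitutes.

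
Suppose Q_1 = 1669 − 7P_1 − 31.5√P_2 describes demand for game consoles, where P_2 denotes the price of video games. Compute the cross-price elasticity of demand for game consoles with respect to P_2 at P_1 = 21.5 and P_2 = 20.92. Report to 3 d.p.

-0.052

At P_1 = 21.5 and P_2 = 20.92: Q_1 = 1374.424.
∂Q_1/∂P_2 = -31.5/(2√P_2) = -31.5/(2√20.92) = -3.4435.
ε = (∂Q_1/∂P_2)(P_2/Q_1) = -3.4435 × (20.92/1374.424) ≈ -0.052.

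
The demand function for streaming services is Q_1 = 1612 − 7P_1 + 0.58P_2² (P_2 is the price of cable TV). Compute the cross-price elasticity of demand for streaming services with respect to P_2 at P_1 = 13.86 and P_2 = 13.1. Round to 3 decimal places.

0.123

At P_1 = 13.86 and P_2 = 13.1: Q_1 = 1614.514.
∂Q_1/∂P_2 = 1.16P_2 = 1.16(13.1) = 15.1960.
ε = (∂Q_1/∂P_2)(P_2/Q_1) = 15.1960 × (13.1/1614.514) ≈ 0.123.
ε > 0: substitutes.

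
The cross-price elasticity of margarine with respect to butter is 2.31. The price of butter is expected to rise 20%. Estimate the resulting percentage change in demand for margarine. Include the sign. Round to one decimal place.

46.2%

%ΔQ ≈ ε × %ΔP of butter = 2.31 × (20%) = 46.2%.
Demand for margarine rises by about 46.2%.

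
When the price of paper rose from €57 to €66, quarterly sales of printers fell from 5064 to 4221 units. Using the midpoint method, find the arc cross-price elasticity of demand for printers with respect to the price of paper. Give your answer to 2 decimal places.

-1.24

ΔQ_A = 4221 − 5064 = -843; ΔP_B = 66 − 57 = 9.
Midpoints: Q̄_A = 4642.5, P̄_B = 61.50.
ε = (ΔQ_A/Q̄_A)/(ΔP_B/P̄_B) = (-843/4642.5)/(9/61.50) ≈ -1.24.
ε < 0: printers and paper are complements.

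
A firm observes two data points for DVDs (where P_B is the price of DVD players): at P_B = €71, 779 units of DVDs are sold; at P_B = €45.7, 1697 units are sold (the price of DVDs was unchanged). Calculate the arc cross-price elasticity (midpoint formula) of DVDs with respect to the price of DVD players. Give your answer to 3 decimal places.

-1.710

ΔQ_A = 1697 − 779 = 918; ΔP_B = 45.7 − 71 = -25.3.
Midpoints: Q̄_A = 1238.0, P̄_B = 58.35.
ε = (ΔQ_A/Q̄_A)/(ΔP_B/P̄_B) = (918/1238.0)/(-25.3/58.35) ≈ -1.710.
ε < 0: DVDs and DVD players are complements.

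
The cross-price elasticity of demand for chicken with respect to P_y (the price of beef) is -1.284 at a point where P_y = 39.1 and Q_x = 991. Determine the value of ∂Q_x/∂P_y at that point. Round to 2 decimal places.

-32.54

ε = (∂Q_x/∂P_y)·(P_y/Q_x) ⇒ ∂Q_x/∂P_y = ε·Q_x/P_y = -1.284 × 991/39.1 ≈ -32.54.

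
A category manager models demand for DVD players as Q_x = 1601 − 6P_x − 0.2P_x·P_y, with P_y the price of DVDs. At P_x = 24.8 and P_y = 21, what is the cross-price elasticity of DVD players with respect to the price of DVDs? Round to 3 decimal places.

At P_x = 24.8 and P_y = 21: Q_x = 1348.04.
∂Q_x/∂P_y = -0.2P_x = -0.2(24.8) = -4.9600.
ε = (∂Q_x/∂P_y)(P_y/Q_x) = -4.9600 × (21/1348.04) ≈ -0.077.
ε < 0: complements.

-0.077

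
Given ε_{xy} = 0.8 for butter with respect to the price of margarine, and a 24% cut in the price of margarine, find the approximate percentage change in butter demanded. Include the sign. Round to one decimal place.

-19.2%

%ΔQ ≈ ε × %ΔP of margarine = 0.8 × (-24%) = -19.2%.
Demand for butter falls by about 19.2%.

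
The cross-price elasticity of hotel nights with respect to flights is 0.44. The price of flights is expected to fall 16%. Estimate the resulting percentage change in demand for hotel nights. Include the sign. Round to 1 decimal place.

%ΔQ ≈ ε × %ΔP of flights = 0.44 × (-16%) = -7.0%.
Demand for hotel nights falls by about 7.0%.

-7.0%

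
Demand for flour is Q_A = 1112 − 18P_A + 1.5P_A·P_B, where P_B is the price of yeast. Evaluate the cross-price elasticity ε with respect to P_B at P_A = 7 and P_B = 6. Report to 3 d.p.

0.060

At P_A = 7 and P_B = 6: Q_A = 1049.
∂Q_A/∂P_B = 1.5P_A = 1.5(7) = 10.5000.
ε = (∂Q_A/∂P_B)(P_B/Q_A) = 10.5000 × (6/1049) ≈ 0.060.
ε > 0: substitutes.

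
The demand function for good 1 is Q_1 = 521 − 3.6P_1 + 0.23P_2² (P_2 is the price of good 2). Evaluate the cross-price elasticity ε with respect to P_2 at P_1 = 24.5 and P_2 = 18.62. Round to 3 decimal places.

At P_1 = 24.5 and P_2 = 18.62: Q_1 = 512.542.
∂Q_1/∂P_2 = 0.46P_2 = 0.46(18.62) = 8.5652.
ε = (∂Q_1/∂P_2)(P_2/Q_1) = 8.5652 × (18.62/512.542) ≈ 0.311.
ε > 0: substitutes.

0.311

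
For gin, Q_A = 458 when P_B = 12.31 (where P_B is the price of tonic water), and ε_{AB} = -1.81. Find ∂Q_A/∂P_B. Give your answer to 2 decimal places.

-67.34

ε = (∂Q_A/∂P_B)·(P_B/Q_A) ⇒ ∂Q_A/∂P_B = ε·Q_A/P_B = -1.81 × 458/12.31 ≈ -67.34.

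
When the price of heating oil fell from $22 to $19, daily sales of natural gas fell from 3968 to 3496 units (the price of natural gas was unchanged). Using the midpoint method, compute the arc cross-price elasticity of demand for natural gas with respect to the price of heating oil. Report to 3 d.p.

0.864

ΔQ_A = 3496 − 3968 = -472; ΔP_B = 19 − 22 = -3.
Midpoints: Q̄_A = 3732.0, P̄_B = 20.50.
ε = (ΔQ_A/Q̄_A)/(ΔP_B/P̄_B) = (-472/3732.0)/(-3/20.50) ≈ 0.864.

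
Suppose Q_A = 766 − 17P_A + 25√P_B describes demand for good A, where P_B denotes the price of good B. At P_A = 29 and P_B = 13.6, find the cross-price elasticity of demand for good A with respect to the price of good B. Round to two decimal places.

0.13

At P_A = 29 and P_B = 13.6: Q_A = 365.195.
∂Q_A/∂P_B = 25/(2√P_B) = 25/(2√13.6) = 3.3895.
ε = (∂Q_A/∂P_B)(P_B/Q_A) = 3.3895 × (13.6/365.195) ≈ 0.13.
ε > 0: substitutes.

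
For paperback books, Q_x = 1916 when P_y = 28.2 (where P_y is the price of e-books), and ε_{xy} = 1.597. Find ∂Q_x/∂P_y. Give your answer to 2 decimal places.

108.51

ε = (∂Q_x/∂P_y)·(P_y/Q_x) ⇒ ∂Q_x/∂P_y = ε·Q_x/P_y = 1.597 × 1916/28.2 ≈ 108.51.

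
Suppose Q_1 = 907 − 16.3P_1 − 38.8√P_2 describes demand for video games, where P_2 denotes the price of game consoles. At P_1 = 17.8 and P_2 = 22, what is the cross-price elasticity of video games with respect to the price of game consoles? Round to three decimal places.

-0.209

At P_1 = 17.8 and P_2 = 22: Q_1 = 434.872.
∂Q_1/∂P_2 = -38.8/(2√P_2) = -38.8/(2√22) = -4.1361.
ε = (∂Q_1/∂P_2)(P_2/Q_1) = -4.1361 × (22/434.872) ≈ -0.209.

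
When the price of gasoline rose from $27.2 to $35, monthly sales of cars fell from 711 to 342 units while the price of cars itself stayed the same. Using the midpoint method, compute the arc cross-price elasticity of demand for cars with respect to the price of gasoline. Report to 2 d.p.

ΔQ_A = 342 − 711 = -369; ΔP_B = 35 − 27.2 = 7.8.
Midpoints: Q̄_A = 526.5, P̄_B = 31.10.
ε = (ΔQ_A/Q̄_A)/(ΔP_B/P̄_B) = (-369/526.5)/(7.8/31.10) ≈ -2.79.

-2.79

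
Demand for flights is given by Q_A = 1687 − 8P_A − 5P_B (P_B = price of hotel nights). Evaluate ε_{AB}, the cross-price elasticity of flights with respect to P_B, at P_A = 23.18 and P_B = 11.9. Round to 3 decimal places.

At P_A = 23.18 and P_B = 11.9: Q_A = 1442.06.
∂Q_A/∂P_B = -5.
ε = (∂Q_A/∂P_B)(P_B/Q_A) = -5 × (11.9/1442.06) ≈ -0.041.

-0.041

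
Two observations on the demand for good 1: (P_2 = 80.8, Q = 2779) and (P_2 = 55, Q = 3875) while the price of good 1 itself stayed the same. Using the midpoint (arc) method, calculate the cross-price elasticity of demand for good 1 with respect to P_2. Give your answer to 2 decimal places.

-0.87

ΔQ_1 = 3875 − 2779 = 1096; ΔP_2 = 55 − 80.8 = -25.8.
Midpoints: Q̄_1 = 3327.0, P̄_2 = 67.90.
ε = (ΔQ_1/Q̄_1)/(ΔP_2/P̄_2) = (1096/3327.0)/(-25.8/67.90) ≈ -0.87.
ε < 0: good 1 and good 2 are complements.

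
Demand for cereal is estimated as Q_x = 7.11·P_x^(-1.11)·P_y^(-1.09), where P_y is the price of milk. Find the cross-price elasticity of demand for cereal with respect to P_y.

In a log-linear (constant-elasticity) demand function, the coefficient on the exponent of P_y is the cross-price elasticity.
ε = -1.09. Negative, so cereal and milk are complements.

-1.09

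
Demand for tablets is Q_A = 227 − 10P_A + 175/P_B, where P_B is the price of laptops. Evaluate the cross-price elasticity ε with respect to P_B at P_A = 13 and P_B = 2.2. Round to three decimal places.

-0.451

At P_A = 13 and P_B = 2.2: Q_A = 176.545.
∂Q_A/∂P_B = −175/P_B² = -36.1570.
ε = (∂Q_A/∂P_B)(P_B/Q_A) = -36.1570 × (2.2/176.545) ≈ -0.451.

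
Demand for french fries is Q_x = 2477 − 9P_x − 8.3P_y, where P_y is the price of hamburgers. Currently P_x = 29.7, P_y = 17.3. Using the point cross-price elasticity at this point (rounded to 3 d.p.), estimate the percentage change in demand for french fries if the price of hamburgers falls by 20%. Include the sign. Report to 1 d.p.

1.4%

At P_x = 29.7, P_y = 17.3: Q_x = 2066.11.
∂Q_x/∂P_y = -8.3.
ε = (∂Q_x/∂P_y)(P_y/Q_x) = -8.3000 × 17.3/2066.11 ≈ -0.069.
%ΔQ_x ≈ ε × %ΔP_y = -0.069 × (-20%) = 1.4%.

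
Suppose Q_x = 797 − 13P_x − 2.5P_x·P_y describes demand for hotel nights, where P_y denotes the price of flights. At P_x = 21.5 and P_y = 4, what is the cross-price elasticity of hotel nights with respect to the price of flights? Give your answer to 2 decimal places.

-0.71

At P_x = 21.5 and P_y = 4: Q_x = 302.5.
∂Q_x/∂P_y = -2.5P_x = -2.5(21.5) = -53.7500.
ε = (∂Q_x/∂P_y)(P_y/Q_x) = -53.7500 × (4/302.5) ≈ -0.71.
ε < 0: complements.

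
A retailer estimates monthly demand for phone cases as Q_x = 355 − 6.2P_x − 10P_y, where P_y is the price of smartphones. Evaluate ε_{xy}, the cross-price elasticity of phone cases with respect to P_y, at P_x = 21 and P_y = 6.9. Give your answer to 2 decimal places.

-0.44

At P_x = 21 and P_y = 6.9: Q_x = 155.8.
∂Q_x/∂P_y = -10.
ε = (∂Q_x/∂P_y)(P_y/Q_x) = -10 × (6.9/155.8) ≈ -0.44.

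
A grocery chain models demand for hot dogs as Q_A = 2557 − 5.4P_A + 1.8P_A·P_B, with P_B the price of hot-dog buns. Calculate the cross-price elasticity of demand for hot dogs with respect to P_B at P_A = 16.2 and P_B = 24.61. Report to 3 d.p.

0.225

At P_A = 16.2 and P_B = 24.61: Q_A = 3187.148.
∂Q_A/∂P_B = 1.8P_A = 1.8(16.2) = 29.1600.
ε = (∂Q_A/∂P_B)(P_B/Q_A) = 29.1600 × (24.61/3187.148) ≈ 0.225.
ε > 0: substitutes.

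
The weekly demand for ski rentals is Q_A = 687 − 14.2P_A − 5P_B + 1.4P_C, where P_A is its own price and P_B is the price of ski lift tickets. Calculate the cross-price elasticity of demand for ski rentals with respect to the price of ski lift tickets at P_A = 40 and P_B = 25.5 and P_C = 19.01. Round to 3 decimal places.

-7.039

At P_A = 40 and P_B = 25.5 and P_C = 19.01: Q_A = 18.114.
∂Q_A/∂P_B = -5.
ε = (∂Q_A/∂P_B)(P_B/Q_A) = -5 × (25.5/18.114) ≈ -7.039.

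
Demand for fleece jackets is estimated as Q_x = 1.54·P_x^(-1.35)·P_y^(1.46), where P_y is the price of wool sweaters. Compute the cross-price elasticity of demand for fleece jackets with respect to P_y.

In a log-linear (constant-elasticity) demand function, the coefficient on the exponent of P_y is the cross-price elasticity.
ε = 1.46. Positive, so fleece jackets and wool sweaters are substitutes.

1.46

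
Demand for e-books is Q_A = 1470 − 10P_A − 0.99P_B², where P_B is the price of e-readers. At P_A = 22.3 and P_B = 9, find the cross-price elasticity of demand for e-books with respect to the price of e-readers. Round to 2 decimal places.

At P_A = 22.3 and P_B = 9: Q_A = 1166.81.
∂Q_A/∂P_B = -1.98P_B = -1.98(9) = -17.8200.
ε = (∂Q_A/∂P_B)(P_B/Q_A) = -17.8200 × (9/1166.81) ≈ -0.14.

-0.14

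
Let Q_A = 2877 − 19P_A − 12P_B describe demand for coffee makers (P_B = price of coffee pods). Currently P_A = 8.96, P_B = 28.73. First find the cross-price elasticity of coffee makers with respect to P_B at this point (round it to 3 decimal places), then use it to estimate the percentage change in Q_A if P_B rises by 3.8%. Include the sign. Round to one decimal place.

-0.6%

At P_A = 8.96, P_B = 28.73: Q_A = 2362.
∂Q_A/∂P_B = -12.
ε = (∂Q_A/∂P_B)(P_B/Q_A) = -12.0000 × 28.73/2362 ≈ -0.146.
%ΔQ_A ≈ ε × %ΔP_B = -0.146 × (3.8%) = -0.6%.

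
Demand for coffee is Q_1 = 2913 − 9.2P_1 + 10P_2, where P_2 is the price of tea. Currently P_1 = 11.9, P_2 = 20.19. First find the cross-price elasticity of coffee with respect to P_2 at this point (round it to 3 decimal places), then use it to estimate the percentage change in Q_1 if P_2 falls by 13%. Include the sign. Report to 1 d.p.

-0.9%

At P_1 = 11.9, P_2 = 20.19: Q_1 = 3005.42.
∂Q_1/∂P_2 = 10.
ε = (∂Q_1/∂P_2)(P_2/Q_1) = 10.0000 × 20.19/3005.42 ≈ 0.067.
%ΔQ_1 ≈ ε × %ΔP_2 = 0.067 × (-13%) = -0.9%.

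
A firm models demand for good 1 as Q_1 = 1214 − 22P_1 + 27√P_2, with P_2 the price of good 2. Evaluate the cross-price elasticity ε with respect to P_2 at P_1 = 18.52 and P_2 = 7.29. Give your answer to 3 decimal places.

0.041

At P_1 = 18.52 and P_2 = 7.29: Q_1 = 879.46.
∂Q_1/∂P_2 = 27/(2√P_2) = 27/(2√7.29) = 5.0000.
ε = (∂Q_1/∂P_2)(P_2/Q_1) = 5.0000 × (7.29/879.46) ≈ 0.041.
ε > 0: substitutes.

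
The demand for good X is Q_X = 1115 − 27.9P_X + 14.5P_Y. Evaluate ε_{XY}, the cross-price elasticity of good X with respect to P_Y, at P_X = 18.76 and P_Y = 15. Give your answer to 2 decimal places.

At P_X = 18.76 and P_Y = 15: Q_X = 809.096.
∂Q_X/∂P_Y = 14.5.
ε = (∂Q_X/∂P_Y)(P_Y/Q_X) = 14.5 × (15/809.096) ≈ 0.27.

0.27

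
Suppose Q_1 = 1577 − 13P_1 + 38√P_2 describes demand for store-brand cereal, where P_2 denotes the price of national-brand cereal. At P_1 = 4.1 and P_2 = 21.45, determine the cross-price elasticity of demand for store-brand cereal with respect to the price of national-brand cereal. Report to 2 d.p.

0.05

At P_1 = 4.1 and P_2 = 21.45: Q_1 = 1699.694.
∂Q_1/∂P_2 = 38/(2√P_2) = 38/(2√21.45) = 4.1024.
ε = (∂Q_1/∂P_2)(P_2/Q_1) = 4.1024 × (21.45/1699.694) ≈ 0.05.
ε > 0: substitutes.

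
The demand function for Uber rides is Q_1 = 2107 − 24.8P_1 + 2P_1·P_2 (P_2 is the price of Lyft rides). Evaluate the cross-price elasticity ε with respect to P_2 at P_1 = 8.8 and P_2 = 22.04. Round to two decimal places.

0.17

At P_1 = 8.8 and P_2 = 22.04: Q_1 = 2276.664.
∂Q_1/∂P_2 = 2P_1 = 2(8.8) = 17.6000.
ε = (∂Q_1/∂P_2)(P_2/Q_1) = 17.6000 × (22.04/2276.664) ≈ 0.17.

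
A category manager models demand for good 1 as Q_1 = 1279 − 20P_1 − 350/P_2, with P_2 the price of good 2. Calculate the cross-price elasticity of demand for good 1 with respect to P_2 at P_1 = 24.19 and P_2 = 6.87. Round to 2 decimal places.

At P_1 = 24.19 and P_2 = 6.87: Q_1 = 744.254.
∂Q_1/∂P_2 = 350/P_2² = 7.4157.
ε = (∂Q_1/∂P_2)(P_2/Q_1) = 7.4157 × (6.87/744.254) ≈ 0.07.
ε > 0: substitutes.

0.07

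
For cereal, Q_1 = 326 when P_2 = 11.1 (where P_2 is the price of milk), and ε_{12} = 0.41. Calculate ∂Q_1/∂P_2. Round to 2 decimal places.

12.04

ε = (∂Q_1/∂P_2)·(P_2/Q_1) ⇒ ∂Q_1/∂P_2 = ε·Q_1/P_2 = 0.41 × 326/11.1 ≈ 12.04.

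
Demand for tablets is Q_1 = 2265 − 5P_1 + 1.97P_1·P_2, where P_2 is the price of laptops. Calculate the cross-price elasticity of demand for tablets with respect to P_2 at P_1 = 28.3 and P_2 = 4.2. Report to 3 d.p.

At P_1 = 28.3 and P_2 = 4.2: Q_1 = 2357.654.
∂Q_1/∂P_2 = 1.97P_1 = 1.97(28.3) = 55.7510.
ε = (∂Q_1/∂P_2)(P_2/Q_1) = 55.7510 × (4.2/2357.654) ≈ 0.099.

0.099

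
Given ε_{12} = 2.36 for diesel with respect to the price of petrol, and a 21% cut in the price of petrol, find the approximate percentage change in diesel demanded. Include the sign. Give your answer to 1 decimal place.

-49.6%

%ΔQ ≈ ε × %ΔP of petrol = 2.36 × (-21%) = -49.6%.
Demand for diesel falls by about 49.6%.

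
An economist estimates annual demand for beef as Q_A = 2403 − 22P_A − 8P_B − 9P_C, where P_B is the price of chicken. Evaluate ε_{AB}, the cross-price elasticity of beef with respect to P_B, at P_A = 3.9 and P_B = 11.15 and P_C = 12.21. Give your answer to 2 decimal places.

-0.04

At P_A = 3.9 and P_B = 11.15 and P_C = 12.21: Q_A = 2118.11.
∂Q_A/∂P_B = -8.
ε = (∂Q_A/∂P_B)(P_B/Q_A) = -8 × (11.15/2118.11) ≈ -0.04.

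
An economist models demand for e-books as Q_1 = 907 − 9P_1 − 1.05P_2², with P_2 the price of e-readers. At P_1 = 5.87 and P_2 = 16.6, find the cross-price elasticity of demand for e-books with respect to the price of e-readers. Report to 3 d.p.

At P_1 = 5.87 and P_2 = 16.6: Q_1 = 564.832.
∂Q_1/∂P_2 = -2.1P_2 = -2.1(16.6) = -34.8600.
ε = (∂Q_1/∂P_2)(P_2/Q_1) = -34.8600 × (16.6/564.832) ≈ -1.025.

-1.025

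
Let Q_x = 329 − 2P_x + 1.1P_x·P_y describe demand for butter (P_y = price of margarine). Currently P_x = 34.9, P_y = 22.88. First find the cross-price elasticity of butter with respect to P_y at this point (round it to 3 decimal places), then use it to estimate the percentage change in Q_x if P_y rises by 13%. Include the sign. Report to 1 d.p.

At P_x = 34.9, P_y = 22.88: Q_x = 1137.563.
∂Q_x/∂P_y = 1.1P_x = 38.3900.
ε = (∂Q_x/∂P_y)(P_y/Q_x) = 38.3900 × 22.88/1137.563 ≈ 0.772.
%ΔQ_x ≈ ε × %ΔP_y = 0.772 × (13%) = 10.0%.

10.0%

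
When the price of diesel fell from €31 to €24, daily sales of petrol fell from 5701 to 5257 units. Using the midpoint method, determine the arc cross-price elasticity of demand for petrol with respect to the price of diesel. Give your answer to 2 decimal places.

ΔQ_A = 5257 − 5701 = -444; ΔP_B = 24 − 31 = -7.
Midpoints: Q̄_A = 5479.0, P̄_B = 27.50.
ε = (ΔQ_A/Q̄_A)/(ΔP_B/P̄_B) = (-444/5479.0)/(-7/27.50) ≈ 0.32.

0.32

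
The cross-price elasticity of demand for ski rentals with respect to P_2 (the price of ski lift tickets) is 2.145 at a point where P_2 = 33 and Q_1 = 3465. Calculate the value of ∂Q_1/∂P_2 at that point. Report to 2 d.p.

ε = (∂Q_1/∂P_2)·(P_2/Q_1) ⇒ ∂Q_1/∂P_2 = ε·Q_1/P_2 = 2.145 × 3465/33 ≈ 225.23.

225.23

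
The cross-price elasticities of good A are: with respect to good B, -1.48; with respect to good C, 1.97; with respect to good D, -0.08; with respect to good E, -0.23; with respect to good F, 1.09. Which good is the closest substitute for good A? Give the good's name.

Substitutes have ε > 0. Among the positive values, 1.97 (good C) is largest.

good C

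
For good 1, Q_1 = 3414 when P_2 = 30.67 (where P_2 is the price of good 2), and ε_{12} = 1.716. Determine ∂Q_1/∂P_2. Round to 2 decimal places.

ε = (∂Q_1/∂P_2)·(P_2/Q_1) ⇒ ∂Q_1/∂P_2 = ε·Q_1/P_2 = 1.716 × 3414/30.67 ≈ 191.01.

191.01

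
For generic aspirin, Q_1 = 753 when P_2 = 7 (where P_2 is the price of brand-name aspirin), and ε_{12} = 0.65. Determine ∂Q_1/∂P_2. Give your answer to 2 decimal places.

ε = (∂Q_1/∂P_2)·(P_2/Q_1) ⇒ ∂Q_1/∂P_2 = ε·Q_1/P_2 = 0.65 × 753/7 ≈ 69.92.

69.92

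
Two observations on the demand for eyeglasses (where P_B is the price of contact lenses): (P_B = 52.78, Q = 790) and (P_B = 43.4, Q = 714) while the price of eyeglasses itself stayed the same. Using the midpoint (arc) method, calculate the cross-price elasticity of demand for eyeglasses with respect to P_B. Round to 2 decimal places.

0.52

ΔQ_A = 714 − 790 = -76; ΔP_B = 43.4 − 52.78 = -9.38.
Midpoints: Q̄_A = 752.0, P̄_B = 48.09.
ε = (ΔQ_A/Q̄_A)/(ΔP_B/P̄_B) = (-76/752.0)/(-9.38/48.09) ≈ 0.52.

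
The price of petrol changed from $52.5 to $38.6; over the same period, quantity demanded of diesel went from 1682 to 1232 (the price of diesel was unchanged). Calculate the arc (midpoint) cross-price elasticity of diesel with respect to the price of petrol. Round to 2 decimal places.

ΔQ_A = 1232 − 1682 = -450; ΔP_B = 38.6 − 52.5 = -13.9.
Midpoints: Q̄_A = 1457.0, P̄_B = 45.55.
ε = (ΔQ_A/Q̄_A)/(ΔP_B/P̄_B) = (-450/1457.0)/(-13.9/45.55) ≈ 1.01.

1.01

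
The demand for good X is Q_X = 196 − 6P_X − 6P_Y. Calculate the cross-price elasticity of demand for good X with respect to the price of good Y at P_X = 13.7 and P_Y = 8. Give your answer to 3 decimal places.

At P_X = 13.7 and P_Y = 8: Q_X = 65.8.
∂Q_X/∂P_Y = -6.
ε = (∂Q_X/∂P_Y)(P_Y/Q_X) = -6 × (8/65.8) ≈ -0.729.

-0.729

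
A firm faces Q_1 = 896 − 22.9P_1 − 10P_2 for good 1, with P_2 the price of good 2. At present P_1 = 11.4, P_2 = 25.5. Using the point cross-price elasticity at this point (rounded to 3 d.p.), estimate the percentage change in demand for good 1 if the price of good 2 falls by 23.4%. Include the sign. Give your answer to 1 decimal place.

15.7%

At P_1 = 11.4, P_2 = 25.5: Q_1 = 379.94.
∂Q_1/∂P_2 = -10.
ε = (∂Q_1/∂P_2)(P_2/Q_1) = -10.0000 × 25.5/379.94 ≈ -0.671.
%ΔQ_1 ≈ ε × %ΔP_2 = -0.671 × (-23.4%) = 15.7%.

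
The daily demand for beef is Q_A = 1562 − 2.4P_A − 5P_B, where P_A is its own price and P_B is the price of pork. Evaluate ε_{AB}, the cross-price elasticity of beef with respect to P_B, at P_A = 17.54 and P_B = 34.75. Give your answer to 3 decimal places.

-0.129

At P_A = 17.54 and P_B = 34.75: Q_A = 1346.154.
∂Q_A/∂P_B = -5.
ε = (∂Q_A/∂P_B)(P_B/Q_A) = -5 × (34.75/1346.154) ≈ -0.129.
Since ε < 0, beef and pork are complements.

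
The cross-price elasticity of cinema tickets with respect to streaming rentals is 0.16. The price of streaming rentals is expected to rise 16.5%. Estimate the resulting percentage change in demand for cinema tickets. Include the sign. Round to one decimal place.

%ΔQ ≈ ε × %ΔP of streaming rentals = 0.16 × (16.5%) = 2.6%.

2.6%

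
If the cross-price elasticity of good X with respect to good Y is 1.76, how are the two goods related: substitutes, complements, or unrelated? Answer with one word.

substitutes

ε = 1.76 > 0, so a higher price of good Y raises demand for good X: substitutes.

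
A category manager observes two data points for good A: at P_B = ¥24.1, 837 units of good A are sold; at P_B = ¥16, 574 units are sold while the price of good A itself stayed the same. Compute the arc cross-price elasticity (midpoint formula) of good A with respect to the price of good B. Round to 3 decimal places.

ΔQ_A = 574 − 837 = -263; ΔP_B = 16 − 24.1 = -8.1.
Midpoints: Q̄_A = 705.5, P̄_B = 20.05.
ε = (ΔQ_A/Q̄_A)/(ΔP_B/P̄_B) = (-263/705.5)/(-8.1/20.05) ≈ 0.923.
ε > 0: good A and good B are substitutes.

0.923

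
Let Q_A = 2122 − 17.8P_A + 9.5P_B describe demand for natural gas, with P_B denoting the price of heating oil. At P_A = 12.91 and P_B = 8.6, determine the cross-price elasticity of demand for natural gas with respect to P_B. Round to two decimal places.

0.04

At P_A = 12.91 and P_B = 8.6: Q_A = 1973.902.
∂Q_A/∂P_B = 9.5.
ε = (∂Q_A/∂P_B)(P_B/Q_A) = 9.5 × (8.6/1973.902) ≈ 0.04.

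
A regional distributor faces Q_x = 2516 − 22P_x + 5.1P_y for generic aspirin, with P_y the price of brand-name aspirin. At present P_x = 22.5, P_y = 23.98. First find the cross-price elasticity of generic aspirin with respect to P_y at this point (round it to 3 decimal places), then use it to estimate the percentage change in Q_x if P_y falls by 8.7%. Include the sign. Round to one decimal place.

At P_x = 22.5, P_y = 23.98: Q_x = 2143.298.
∂Q_x/∂P_y = 5.1.
ε = (∂Q_x/∂P_y)(P_y/Q_x) = 5.1000 × 23.98/2143.298 ≈ 0.057.
%ΔQ_x ≈ ε × %ΔP_y = 0.057 × (-8.7%) = -0.5%.

-0.5%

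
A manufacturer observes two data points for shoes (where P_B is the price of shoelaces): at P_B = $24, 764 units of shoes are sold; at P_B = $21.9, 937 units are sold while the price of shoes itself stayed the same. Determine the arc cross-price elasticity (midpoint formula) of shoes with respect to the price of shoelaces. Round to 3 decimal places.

ΔQ_A = 937 − 764 = 173; ΔP_B = 21.9 − 24 = -2.1.
Midpoints: Q̄_A = 850.5, P̄_B = 22.95.
ε = (ΔQ_A/Q̄_A)/(ΔP_B/P̄_B) = (173/850.5)/(-2.1/22.95) ≈ -2.223.

-2.223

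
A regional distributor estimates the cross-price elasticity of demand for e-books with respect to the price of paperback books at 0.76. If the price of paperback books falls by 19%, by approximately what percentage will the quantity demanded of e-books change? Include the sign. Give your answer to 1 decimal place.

-14.4%

%ΔQ ≈ ε × %ΔP of paperback books = 0.76 × (-19%) = -14.4%.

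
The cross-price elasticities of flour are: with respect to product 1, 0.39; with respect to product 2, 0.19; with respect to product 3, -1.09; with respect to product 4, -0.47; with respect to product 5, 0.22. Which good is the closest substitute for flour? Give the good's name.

product 1

Substitutes have ε > 0. Among the positive values, 0.39 (product 1) is largest.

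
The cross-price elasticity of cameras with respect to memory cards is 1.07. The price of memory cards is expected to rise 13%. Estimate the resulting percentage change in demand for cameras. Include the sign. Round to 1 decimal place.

13.9%

%ΔQ ≈ ε × %ΔP of memory cards = 1.07 × (13%) = 13.9%.
Demand for cameras rises by about 13.9%.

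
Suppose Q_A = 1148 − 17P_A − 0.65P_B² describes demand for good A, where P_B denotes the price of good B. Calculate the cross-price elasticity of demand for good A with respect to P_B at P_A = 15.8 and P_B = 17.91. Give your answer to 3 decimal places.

At P_A = 15.8 and P_B = 17.91: Q_A = 670.901.
∂Q_A/∂P_B = -1.3P_B = -1.3(17.91) = -23.2830.
ε = (∂Q_A/∂P_B)(P_B/Q_A) = -23.2830 × (17.91/670.901) ≈ -0.622.
ε < 0: complements.

-0.622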